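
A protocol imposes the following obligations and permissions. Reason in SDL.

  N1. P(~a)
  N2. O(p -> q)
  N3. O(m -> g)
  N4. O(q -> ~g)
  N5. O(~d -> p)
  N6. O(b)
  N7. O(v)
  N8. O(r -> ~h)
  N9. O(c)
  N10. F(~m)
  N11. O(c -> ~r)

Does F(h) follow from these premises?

No

Premise 8 is O(r -> ~h), but O(r) is not derivable from the premises, so it does not yield O(~h).
No other premise forces O(~h). An ideal world satisfying every premise can still have h true, so F(h) is not derivable.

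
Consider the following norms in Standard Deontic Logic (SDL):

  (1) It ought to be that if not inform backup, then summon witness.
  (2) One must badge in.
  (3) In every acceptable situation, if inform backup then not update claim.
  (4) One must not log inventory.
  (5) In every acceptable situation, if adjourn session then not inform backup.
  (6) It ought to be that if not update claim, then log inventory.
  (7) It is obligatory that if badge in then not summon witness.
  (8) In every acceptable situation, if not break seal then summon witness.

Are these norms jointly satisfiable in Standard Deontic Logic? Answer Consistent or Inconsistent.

Premise 4, F(log_inventory), is equivalent to O(¬log_inventory).
Premise 6 is O(¬update_claim → log_inventory); contrapositively O(¬log_inventory → update_claim). Since O(¬log_inventory) holds, K gives O(update_claim).
Premise 3, O(inform_backup → ¬update_claim), contraposes to O(update_claim → ¬inform_backup); with O(update_claim) we get O(¬inform_backup).
Applying K to premise 1 (O(¬inform_backup → summon_witness)) and O(¬inform_backup) yields O(summon_witness).
The contrapositive of premise 7 (O(badge_in → ¬summon_witness)) is O(summon_witness → ¬badge_in), and O(summon_witness) is already established, so O(¬badge_in).
However, premise 2 gives O(badge_in).
We now have both O(¬badge_in) and O(badge_in) — badge_in is simultaneously obligatory and forbidden, violating the D-axiom.

Inconsistent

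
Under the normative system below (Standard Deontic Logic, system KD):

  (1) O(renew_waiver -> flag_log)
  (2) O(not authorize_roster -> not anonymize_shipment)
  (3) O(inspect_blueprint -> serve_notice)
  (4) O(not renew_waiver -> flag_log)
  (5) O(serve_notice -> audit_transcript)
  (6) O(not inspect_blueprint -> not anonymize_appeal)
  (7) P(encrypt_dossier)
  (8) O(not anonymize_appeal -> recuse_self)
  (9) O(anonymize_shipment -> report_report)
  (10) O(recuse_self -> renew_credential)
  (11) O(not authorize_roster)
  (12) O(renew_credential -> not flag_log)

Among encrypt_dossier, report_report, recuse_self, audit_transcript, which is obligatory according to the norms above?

By case analysis on renew_waiver: premise 1 gives O(renew_waiver -> flag_log) and premise 4 gives O(not renew_waiver -> flag_log), so O(flag_log) either way.
The contrapositive of premise 12 (O(renew_credential -> not flag_log)) is O(flag_log -> not renew_credential), and O(flag_log) is already established, so O(not renew_credential).
Premise 10 is O(recuse_self -> renew_credential); contrapositively O(not renew_credential -> not recuse_self). Since O(not renew_credential) holds, K gives O(not recuse_self).
The contrapositive of premise 8 (O(not anonymize_appeal -> recuse_self)) is O(not recuse_self -> anonymize_appeal), and O(not recuse_self) is already established, so O(anonymize_appeal).
The contrapositive of premise 6 (O(not inspect_blueprint -> not anonymize_appeal)) is O(anonymize_appeal -> inspect_blueprint), and O(anonymize_appeal) is already established, so O(inspect_blueprint).
From O(inspect_blueprint) and premise 3, O(inspect_blueprint -> serve_notice), we obtain O(serve_notice).
With premise 5, O(serve_notice -> audit_transcript), the K-axiom yields O(audit_transcript).
So O(audit_transcript) holds — audit_transcript is obligatory. None of the other listed options is made obligatory by any chain of premises.

audit_transcript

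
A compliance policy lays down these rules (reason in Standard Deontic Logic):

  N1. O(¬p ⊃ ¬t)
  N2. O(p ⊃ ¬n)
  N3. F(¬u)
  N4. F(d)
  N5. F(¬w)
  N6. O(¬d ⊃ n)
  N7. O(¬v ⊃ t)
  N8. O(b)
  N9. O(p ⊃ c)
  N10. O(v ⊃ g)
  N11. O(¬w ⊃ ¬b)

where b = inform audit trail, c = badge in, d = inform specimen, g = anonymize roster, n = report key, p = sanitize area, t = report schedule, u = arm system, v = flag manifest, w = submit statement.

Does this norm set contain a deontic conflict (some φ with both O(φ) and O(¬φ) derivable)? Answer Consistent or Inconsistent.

Premise 11 is O(¬w ⊃ ¬b), but O(¬w) is not derivable from the premises, so it does not yield O(¬b).
So O(¬b) is not derivable, and the apparent clash with O(b) does not arise.
A world satisfying every obligation exists (e.g. b=true, c=false, d=false, g=true, n=true, p=false, t=false, u=true, v=true, w=true); no atom is both obligatory and forbidden, so the set is consistent.

Consistent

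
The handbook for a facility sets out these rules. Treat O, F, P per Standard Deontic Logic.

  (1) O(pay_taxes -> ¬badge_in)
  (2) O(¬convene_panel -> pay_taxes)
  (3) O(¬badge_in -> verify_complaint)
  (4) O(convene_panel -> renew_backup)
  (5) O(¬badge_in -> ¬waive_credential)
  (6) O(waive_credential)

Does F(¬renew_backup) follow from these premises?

Yes

From premise 6 we have O(waive_credential).
Premise 5 is O(¬badge_in -> ¬waive_credential); contrapositively O(waive_credential -> badge_in). Since O(waive_credential) holds, K gives O(badge_in).
Premise 1, O(pay_taxes -> ¬badge_in), contraposes to O(badge_in -> ¬pay_taxes); with O(badge_in) we get O(¬pay_taxes).
The contrapositive of premise 2 (O(¬convene_panel -> pay_taxes)) is O(¬pay_taxes -> convene_panel), and O(¬pay_taxes) is already established, so O(convene_panel).
Applying K to premise 4 (O(convene_panel -> renew_backup)) and O(convene_panel) yields O(renew_backup).
Premise 3 does not contribute to this derivation.
So O(renew_backup) holds, i.e. F(¬renew_backup). The claim follows.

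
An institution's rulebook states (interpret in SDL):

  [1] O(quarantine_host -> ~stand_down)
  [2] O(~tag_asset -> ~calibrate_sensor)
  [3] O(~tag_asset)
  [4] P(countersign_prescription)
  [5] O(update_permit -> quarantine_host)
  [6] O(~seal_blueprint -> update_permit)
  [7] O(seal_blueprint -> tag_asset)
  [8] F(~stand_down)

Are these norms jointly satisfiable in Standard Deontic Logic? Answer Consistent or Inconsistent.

Premise 8, F(~stand_down), is equivalent to O(stand_down).
The contrapositive of premise 1 (O(quarantine_host -> ~stand_down)) is O(stand_down -> ~quarantine_host), and O(stand_down) is already established, so O(~quarantine_host).
The contrapositive of premise 5 (O(update_permit -> quarantine_host)) is O(~quarantine_host -> ~update_permit), and O(~quarantine_host) is already established, so O(~update_permit).
The contrapositive of premise 6 (O(~seal_blueprint -> update_permit)) is O(~update_permit -> seal_blueprint), and O(~update_permit) is already established, so O(seal_blueprint).
Applying K to premise 7 (O(seal_blueprint -> tag_asset)) and O(seal_blueprint) yields O(tag_asset).
But premise 3 directly asserts O(~tag_asset).
We now have both O(tag_asset) and O(~tag_asset) — tag_asset is simultaneously obligatory and forbidden, violating the D-axiom.

Inconsistent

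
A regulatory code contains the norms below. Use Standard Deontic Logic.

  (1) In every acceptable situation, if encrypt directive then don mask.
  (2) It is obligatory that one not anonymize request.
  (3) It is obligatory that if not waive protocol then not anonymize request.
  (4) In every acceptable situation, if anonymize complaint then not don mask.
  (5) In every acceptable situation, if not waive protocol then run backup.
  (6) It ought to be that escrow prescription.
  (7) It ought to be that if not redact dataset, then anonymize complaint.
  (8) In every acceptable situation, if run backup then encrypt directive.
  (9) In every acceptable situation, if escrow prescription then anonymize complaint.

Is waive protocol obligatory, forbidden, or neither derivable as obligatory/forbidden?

Obligatory

Premise 6 states O(escrow_prescription) outright.
Applying K to premise 9 (O(escrow_prescription → anonymize_complaint)) and O(escrow_prescription) yields O(anonymize_complaint).
From O(anonymize_complaint) and premise 4, O(anonymize_complaint → ¬don_mask), we obtain O(¬don_mask).
The contrapositive of premise 1 (O(encrypt_directive → don_mask)) is O(¬don_mask → ¬encrypt_directive), and O(¬don_mask) is already established, so O(¬encrypt_directive).
Premise 8, O(run_backup → encrypt_directive), contraposes to O(¬encrypt_directive → ¬run_backup); with O(¬encrypt_directive) we get O(¬run_backup).
The contrapositive of premise 5 (O(¬waive_protocol → run_backup)) is O(¬run_backup → waive_protocol), and O(¬run_backup) is already established, so O(waive_protocol).
Premises 2, 3, 7 do not contribute to this derivation.
Hence waive_protocol is obligatory.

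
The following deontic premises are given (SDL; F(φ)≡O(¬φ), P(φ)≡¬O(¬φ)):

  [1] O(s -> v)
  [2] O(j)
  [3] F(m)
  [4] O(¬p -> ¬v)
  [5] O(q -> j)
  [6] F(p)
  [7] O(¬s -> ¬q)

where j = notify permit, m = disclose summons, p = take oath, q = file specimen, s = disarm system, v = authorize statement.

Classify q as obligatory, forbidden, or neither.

F(p) at premise 6 means O(¬p).
Premise 4 is O(¬p -> ¬v); since O(¬p), deontic closure gives O(¬v).
The contrapositive of premise 1 (O(s -> v)) is O(¬v -> ¬s), and O(¬v) is already established, so O(¬s).
With premise 7, O(¬s -> ¬q), the K-axiom yields O(¬q).
Premises 2, 3, 5 do not contribute to this derivation.
Thus O(¬q), which is F(q): q is forbidden.

Forbidden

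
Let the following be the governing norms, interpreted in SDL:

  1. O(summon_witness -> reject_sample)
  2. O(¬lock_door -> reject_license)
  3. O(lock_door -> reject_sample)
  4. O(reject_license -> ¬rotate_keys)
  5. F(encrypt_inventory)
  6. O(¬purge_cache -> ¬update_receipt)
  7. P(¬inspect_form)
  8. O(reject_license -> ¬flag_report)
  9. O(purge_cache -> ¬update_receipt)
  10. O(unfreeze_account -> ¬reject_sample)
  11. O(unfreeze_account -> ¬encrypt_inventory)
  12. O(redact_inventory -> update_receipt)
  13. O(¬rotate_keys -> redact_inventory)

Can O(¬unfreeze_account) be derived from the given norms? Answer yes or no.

By case analysis on purge_cache: premise 9 gives O(purge_cache -> ¬update_receipt) and premise 6 gives O(¬purge_cache -> ¬update_receipt), so O(¬update_receipt) either way.
Premise 12, O(redact_inventory -> update_receipt), contraposes to O(¬update_receipt -> ¬redact_inventory); with O(¬update_receipt) we get O(¬redact_inventory).
The contrapositive of premise 13 (O(¬rotate_keys -> redact_inventory)) is O(¬redact_inventory -> rotate_keys), and O(¬redact_inventory) is already established, so O(rotate_keys).
Premise 4 is O(reject_license -> ¬rotate_keys); contrapositively O(rotate_keys -> ¬reject_license). Since O(rotate_keys) holds, K gives O(¬reject_license).
Premise 2 is O(¬lock_door -> reject_license); contrapositively O(¬reject_license -> lock_door). Since O(¬reject_license) holds, K gives O(lock_door).
Applying K to premise 3 (O(lock_door -> reject_sample)) and O(lock_door) yields O(reject_sample).
Premise 10, O(unfreeze_account -> ¬reject_sample), contraposes to O(reject_sample -> ¬unfreeze_account); with O(reject_sample) we get O(¬unfreeze_account).
Premises 1, 5, 7, 8, 11 do not contribute to this derivation.
So O(¬unfreeze_account) follows.

Yes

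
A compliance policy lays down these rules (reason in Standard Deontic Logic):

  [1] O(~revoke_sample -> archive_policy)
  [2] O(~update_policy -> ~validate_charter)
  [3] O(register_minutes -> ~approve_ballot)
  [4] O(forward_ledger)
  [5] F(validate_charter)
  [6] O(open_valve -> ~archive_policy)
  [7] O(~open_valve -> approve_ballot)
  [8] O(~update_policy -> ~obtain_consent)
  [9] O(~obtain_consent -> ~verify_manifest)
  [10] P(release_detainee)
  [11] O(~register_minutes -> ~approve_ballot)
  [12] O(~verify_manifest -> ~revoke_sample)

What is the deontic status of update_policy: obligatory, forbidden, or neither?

Premises 3 and 11 cover both cases: O(register_minutes -> ~approve_ballot) and O(~register_minutes -> ~approve_ballot). Since register_minutes ∨ ~register_minutes is a tautology, O(~approve_ballot) follows.
The contrapositive of premise 7 (O(~open_valve -> approve_ballot)) is O(~approve_ballot -> open_valve), and O(~approve_ballot) is already established, so O(open_valve).
Premise 6 is O(open_valve -> ~archive_policy); since O(open_valve), deontic closure gives O(~archive_policy).
The contrapositive of premise 1 (O(~revoke_sample -> archive_policy)) is O(~archive_policy -> revoke_sample), and O(~archive_policy) is already established, so O(revoke_sample).
The contrapositive of premise 12 (O(~verify_manifest -> ~revoke_sample)) is O(revoke_sample -> verify_manifest), and O(revoke_sample) is already established, so O(verify_manifest).
The contrapositive of premise 9 (O(~obtain_consent -> ~verify_manifest)) is O(verify_manifest -> obtain_consent), and O(verify_manifest) is already established, so O(obtain_consent).
Premise 8, O(~update_policy -> ~obtain_consent), contraposes to O(obtain_consent -> update_policy); with O(obtain_consent) we get O(update_policy).
Premises 2, 4, 5, 10 do not contribute to this derivation.
Hence update_policy is obligatory.

Obligatory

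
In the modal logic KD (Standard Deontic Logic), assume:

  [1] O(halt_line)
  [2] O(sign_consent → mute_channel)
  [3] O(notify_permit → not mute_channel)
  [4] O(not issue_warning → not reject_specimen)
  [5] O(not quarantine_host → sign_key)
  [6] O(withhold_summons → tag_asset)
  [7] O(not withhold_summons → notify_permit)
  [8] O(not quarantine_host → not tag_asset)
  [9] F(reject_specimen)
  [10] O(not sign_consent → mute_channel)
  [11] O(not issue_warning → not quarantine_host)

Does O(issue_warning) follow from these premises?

Yes

Premises 2 and 10 cover both cases: O(sign_consent → mute_channel) and O(not sign_consent → mute_channel). Since sign_consent ∨ not sign_consent is a tautology, O(mute_channel) follows.
Premise 3 is O(notify_permit → not mute_channel); contrapositively O(mute_channel → not notify_permit). Since O(mute_channel) holds, K gives O(not notify_permit).
Premise 7 is O(not withhold_summons → notify_permit); contrapositively O(not notify_permit → withhold_summons). Since O(not notify_permit) holds, K gives O(withhold_summons).
From O(withhold_summons) and premise 6, O(withhold_summons → tag_asset), we obtain O(tag_asset).
The contrapositive of premise 8 (O(not quarantine_host → not tag_asset)) is O(tag_asset → quarantine_host), and O(tag_asset) is already established, so O(quarantine_host).
Premise 11, O(not issue_warning → not quarantine_host), contraposes to O(quarantine_host → issue_warning); with O(quarantine_host) we get O(issue_warning).
Premises 1, 4, 5, 9 do not contribute to this derivation.
So O(issue_warning) follows.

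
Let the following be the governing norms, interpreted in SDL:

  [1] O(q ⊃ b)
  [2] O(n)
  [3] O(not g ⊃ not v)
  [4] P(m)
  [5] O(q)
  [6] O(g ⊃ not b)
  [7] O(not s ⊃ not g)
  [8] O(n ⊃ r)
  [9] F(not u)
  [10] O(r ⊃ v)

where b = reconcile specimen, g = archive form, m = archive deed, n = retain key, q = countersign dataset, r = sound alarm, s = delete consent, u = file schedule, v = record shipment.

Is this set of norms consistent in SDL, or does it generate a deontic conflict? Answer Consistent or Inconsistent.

Premise 5 gives O(q).
Applying K to premise 1 (O(q ⊃ b)) and O(q) yields O(b).
The contrapositive of premise 6 (O(g ⊃ not b)) is O(b ⊃ not g), and O(b) is already established, so O(not g).
With premise 3, O(not g ⊃ not v), the K-axiom yields O(not v).
The contrapositive of premise 10 (O(r ⊃ v)) is O(not v ⊃ not r), and O(not v) is already established, so O(not r).
Premise 8 is O(n ⊃ r); contrapositively O(not r ⊃ not n). Since O(not r) holds, K gives O(not n).
Yet premise 2 states O(n).
We now have both O(not n) and O(n) — n is simultaneously obligatory and forbidden, violating the D-axiom.

Inconsistent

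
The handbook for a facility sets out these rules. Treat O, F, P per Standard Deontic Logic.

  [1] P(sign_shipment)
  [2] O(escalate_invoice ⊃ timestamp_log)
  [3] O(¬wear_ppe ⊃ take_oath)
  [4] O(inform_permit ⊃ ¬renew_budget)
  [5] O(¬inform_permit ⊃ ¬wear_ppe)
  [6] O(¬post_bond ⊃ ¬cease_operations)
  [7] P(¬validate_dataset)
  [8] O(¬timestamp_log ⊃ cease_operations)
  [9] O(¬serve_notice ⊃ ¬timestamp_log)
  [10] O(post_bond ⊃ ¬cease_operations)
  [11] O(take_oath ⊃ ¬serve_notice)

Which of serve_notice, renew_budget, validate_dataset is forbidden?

By case analysis on post_bond: premise 10 gives O(post_bond ⊃ ¬cease_operations) and premise 6 gives O(¬post_bond ⊃ ¬cease_operations), so O(¬cease_operations) either way.
Premise 8, O(¬timestamp_log ⊃ cease_operations), contraposes to O(¬cease_operations ⊃ timestamp_log); with O(¬cease_operations) we get O(timestamp_log).
Premise 9, O(¬serve_notice ⊃ ¬timestamp_log), contraposes to O(timestamp_log ⊃ serve_notice); with O(timestamp_log) we get O(serve_notice).
Premise 11 is O(take_oath ⊃ ¬serve_notice); contrapositively O(serve_notice ⊃ ¬take_oath). Since O(serve_notice) holds, K gives O(¬take_oath).
Premise 3, O(¬wear_ppe ⊃ take_oath), contraposes to O(¬take_oath ⊃ wear_ppe); with O(¬take_oath) we get O(wear_ppe).
Premise 5 is O(¬inform_permit ⊃ ¬wear_ppe); contrapositively O(wear_ppe ⊃ inform_permit). Since O(wear_ppe) holds, K gives O(inform_permit).
With premise 4, O(inform_permit ⊃ ¬renew_budget), the K-axiom yields O(¬renew_budget).
So O(¬renew_budget) holds, i.e. renew_budget is forbidden. None of the other listed options is forbidden under the premises.

renew_budget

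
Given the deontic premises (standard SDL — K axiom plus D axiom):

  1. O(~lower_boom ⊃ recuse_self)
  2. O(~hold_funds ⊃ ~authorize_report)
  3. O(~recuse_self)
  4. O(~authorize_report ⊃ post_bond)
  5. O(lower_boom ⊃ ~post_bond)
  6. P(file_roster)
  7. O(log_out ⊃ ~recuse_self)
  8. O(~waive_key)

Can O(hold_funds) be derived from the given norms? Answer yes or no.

Premise 3 gives O(~recuse_self).
Premise 1, O(~lower_boom ⊃ recuse_self), contraposes to O(~recuse_self ⊃ lower_boom); with O(~recuse_self) we get O(lower_boom).
Premise 5 is O(lower_boom ⊃ ~post_bond); since O(lower_boom), deontic closure gives O(~post_bond).
The contrapositive of premise 4 (O(~authorize_report ⊃ post_bond)) is O(~post_bond ⊃ authorize_report), and O(~post_bond) is already established, so O(authorize_report).
The contrapositive of premise 2 (O(~hold_funds ⊃ ~authorize_report)) is O(authorize_report ⊃ hold_funds), and O(authorize_report) is already established, so O(hold_funds).
Premises 6, 7, 8 do not contribute to this derivation.
So O(hold_funds) follows.

Yes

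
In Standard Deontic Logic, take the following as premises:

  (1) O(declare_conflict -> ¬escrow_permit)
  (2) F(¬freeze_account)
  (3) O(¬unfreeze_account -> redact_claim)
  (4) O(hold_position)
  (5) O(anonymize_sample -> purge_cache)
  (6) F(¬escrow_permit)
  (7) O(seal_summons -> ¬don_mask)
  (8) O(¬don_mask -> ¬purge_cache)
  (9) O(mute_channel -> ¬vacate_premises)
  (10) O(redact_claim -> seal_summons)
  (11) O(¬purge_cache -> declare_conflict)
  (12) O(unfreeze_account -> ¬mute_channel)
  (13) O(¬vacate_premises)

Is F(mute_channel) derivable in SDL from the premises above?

Premise 6, F(¬escrow_permit), is equivalent to O(escrow_permit).
Premise 1 is O(declare_conflict -> ¬escrow_permit); contrapositively O(escrow_permit -> ¬declare_conflict). Since O(escrow_permit) holds, K gives O(¬declare_conflict).
Premise 11 is O(¬purge_cache -> declare_conflict); contrapositively O(¬declare_conflict -> purge_cache). Since O(¬declare_conflict) holds, K gives O(purge_cache).
The contrapositive of premise 8 (O(¬don_mask -> ¬purge_cache)) is O(purge_cache -> don_mask), and O(purge_cache) is already established, so O(don_mask).
Premise 7 is O(seal_summons -> ¬don_mask); contrapositively O(don_mask -> ¬seal_summons). Since O(don_mask) holds, K gives O(¬seal_summons).
Premise 10 is O(redact_claim -> seal_summons); contrapositively O(¬seal_summons -> ¬redact_claim). Since O(¬seal_summons) holds, K gives O(¬redact_claim).
Premise 3 is O(¬unfreeze_account -> redact_claim); contrapositively O(¬redact_claim -> unfreeze_account). Since O(¬redact_claim) holds, K gives O(unfreeze_account).
From O(unfreeze_account) and premise 12, O(unfreeze_account -> ¬mute_channel), we obtain O(¬mute_channel).
Premises 2, 4, 5, 9, 13 do not contribute to this derivation.
So O(¬mute_channel) holds, i.e. F(mute_channel). The claim follows.

Yes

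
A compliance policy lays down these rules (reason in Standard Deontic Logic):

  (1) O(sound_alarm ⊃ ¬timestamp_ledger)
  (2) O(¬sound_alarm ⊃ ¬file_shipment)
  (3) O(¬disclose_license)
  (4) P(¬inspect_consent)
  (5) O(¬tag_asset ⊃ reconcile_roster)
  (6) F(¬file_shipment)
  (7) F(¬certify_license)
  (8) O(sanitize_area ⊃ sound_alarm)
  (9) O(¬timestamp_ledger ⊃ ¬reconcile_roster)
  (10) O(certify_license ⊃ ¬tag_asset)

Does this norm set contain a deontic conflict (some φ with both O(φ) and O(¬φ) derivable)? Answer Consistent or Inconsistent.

Premise 6, F(¬file_shipment), is equivalent to O(file_shipment).
Premise 2 is O(¬sound_alarm ⊃ ¬file_shipment); contrapositively O(file_shipment ⊃ sound_alarm). Since O(file_shipment) holds, K gives O(sound_alarm).
Premise 1 is O(sound_alarm ⊃ ¬timestamp_ledger); since O(sound_alarm), deontic closure gives O(¬timestamp_ledger).
Applying K to premise 9 (O(¬timestamp_ledger ⊃ ¬reconcile_roster)) and O(¬timestamp_ledger) yields O(¬reconcile_roster).
Premise 5, O(¬tag_asset ⊃ reconcile_roster), contraposes to O(¬reconcile_roster ⊃ tag_asset); with O(¬reconcile_roster) we get O(tag_asset).
Premise 10, O(certify_license ⊃ ¬tag_asset), contraposes to O(tag_asset ⊃ ¬certify_license); with O(tag_asset) we get O(¬certify_license).
However, F(¬certify_license) at premise 7 amounts to O(certify_license).
We now have both O(¬certify_license) and O(certify_license) — certify_license is simultaneously obligatory and forbidden, violating the D-axiom.

Inconsistent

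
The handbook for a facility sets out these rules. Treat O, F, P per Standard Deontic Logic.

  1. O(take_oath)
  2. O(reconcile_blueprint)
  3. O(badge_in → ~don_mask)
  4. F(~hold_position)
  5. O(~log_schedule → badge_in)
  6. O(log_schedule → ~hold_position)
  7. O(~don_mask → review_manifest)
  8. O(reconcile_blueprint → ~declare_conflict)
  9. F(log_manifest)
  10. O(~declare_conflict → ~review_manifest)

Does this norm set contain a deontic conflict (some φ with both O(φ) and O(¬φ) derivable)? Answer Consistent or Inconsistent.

Inconsistent

Premise 4 is F(~hold_position), i.e. O(hold_position).
Premise 6 is O(log_schedule → ~hold_position); contrapositively O(hold_position → ~log_schedule). Since O(hold_position) holds, K gives O(~log_schedule).
Premise 5 is O(~log_schedule → badge_in); since O(~log_schedule), deontic closure gives O(badge_in).
Applying K to premise 3 (O(badge_in → ~don_mask)) and O(badge_in) yields O(~don_mask).
Premise 7 is O(~don_mask → review_manifest); since O(~don_mask), deontic closure gives O(review_manifest).
Premise 10, O(~declare_conflict → ~review_manifest), contraposes to O(review_manifest → declare_conflict); with O(review_manifest) we get O(declare_conflict).
Premise 8, O(reconcile_blueprint → ~declare_conflict), contraposes to O(declare_conflict → ~reconcile_blueprint); with O(declare_conflict) we get O(~reconcile_blueprint).
But premise 2 directly asserts O(reconcile_blueprint).
We now have both O(~reconcile_blueprint) and O(reconcile_blueprint) — reconcile_blueprint is simultaneously obligatory and forbidden, violating the D-axiom.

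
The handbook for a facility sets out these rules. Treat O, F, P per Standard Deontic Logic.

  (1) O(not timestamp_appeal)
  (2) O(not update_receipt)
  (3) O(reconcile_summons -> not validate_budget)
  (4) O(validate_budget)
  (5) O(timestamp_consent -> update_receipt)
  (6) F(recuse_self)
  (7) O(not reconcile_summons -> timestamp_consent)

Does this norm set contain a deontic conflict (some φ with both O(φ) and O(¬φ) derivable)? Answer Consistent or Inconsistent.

Inconsistent

Premise 4 states O(validate_budget) outright.
The contrapositive of premise 3 (O(reconcile_summons -> not validate_budget)) is O(validate_budget -> not reconcile_summons), and O(validate_budget) is already established, so O(not reconcile_summons).
Premise 7 is O(not reconcile_summons -> timestamp_consent); since O(not reconcile_summons), deontic closure gives O(timestamp_consent).
With premise 5, O(timestamp_consent -> update_receipt), the K-axiom yields O(update_receipt).
Yet premise 2 states O(not update_receipt).
We now have both O(update_receipt) and O(not update_receipt) — update_receipt is simultaneously obligatory and forbidden, violating the D-axiom.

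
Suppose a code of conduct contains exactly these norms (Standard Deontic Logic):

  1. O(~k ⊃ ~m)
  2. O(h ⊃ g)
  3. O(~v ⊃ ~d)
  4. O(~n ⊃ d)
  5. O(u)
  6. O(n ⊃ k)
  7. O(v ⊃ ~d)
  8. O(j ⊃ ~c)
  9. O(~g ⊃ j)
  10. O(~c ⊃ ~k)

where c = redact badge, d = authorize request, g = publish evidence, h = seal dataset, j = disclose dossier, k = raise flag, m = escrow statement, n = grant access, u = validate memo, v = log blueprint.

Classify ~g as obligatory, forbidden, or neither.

Forbidden

Premises 7 and 3 are O(v ⊃ ~d) and O(~v ⊃ ~d); every ideal world satisfies v or ~v, so in either case ~d holds — hence O(~d).
Premise 4 is O(~n ⊃ d); contrapositively O(~d ⊃ n). Since O(~d) holds, K gives O(n).
With premise 6, O(n ⊃ k), the K-axiom yields O(k).
The contrapositive of premise 10 (O(~c ⊃ ~k)) is O(k ⊃ c), and O(k) is already established, so O(c).
Premise 8 is O(j ⊃ ~c); contrapositively O(c ⊃ ~j). Since O(c) holds, K gives O(~j).
Premise 9, O(~g ⊃ j), contraposes to O(~j ⊃ g); with O(~j) we get O(g).
Premises 1, 2, 5 do not contribute to this derivation.
Thus O(g), which is F(~g): ~g is forbidden.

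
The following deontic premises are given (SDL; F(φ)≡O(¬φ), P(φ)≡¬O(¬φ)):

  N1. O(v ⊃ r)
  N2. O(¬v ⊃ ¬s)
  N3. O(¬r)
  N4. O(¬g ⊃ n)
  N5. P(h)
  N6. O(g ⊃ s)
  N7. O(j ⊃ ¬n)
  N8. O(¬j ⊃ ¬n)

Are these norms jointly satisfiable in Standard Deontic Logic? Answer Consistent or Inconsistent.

Inconsistent

By case analysis on j: premise 7 gives O(j ⊃ ¬n) and premise 8 gives O(¬j ⊃ ¬n), so O(¬n) either way.
The contrapositive of premise 4 (O(¬g ⊃ n)) is O(¬n ⊃ g), and O(¬n) is already established, so O(g).
Premise 6 is O(g ⊃ s); since O(g), deontic closure gives O(s).
Premise 2 is O(¬v ⊃ ¬s); contrapositively O(s ⊃ v). Since O(s) holds, K gives O(v).
With premise 1, O(v ⊃ r), the K-axiom yields O(r).
But premise 3 directly asserts O(¬r).
We now have both O(r) and O(¬r) — r is simultaneously obligatory and forbidden, violating the D-axiom.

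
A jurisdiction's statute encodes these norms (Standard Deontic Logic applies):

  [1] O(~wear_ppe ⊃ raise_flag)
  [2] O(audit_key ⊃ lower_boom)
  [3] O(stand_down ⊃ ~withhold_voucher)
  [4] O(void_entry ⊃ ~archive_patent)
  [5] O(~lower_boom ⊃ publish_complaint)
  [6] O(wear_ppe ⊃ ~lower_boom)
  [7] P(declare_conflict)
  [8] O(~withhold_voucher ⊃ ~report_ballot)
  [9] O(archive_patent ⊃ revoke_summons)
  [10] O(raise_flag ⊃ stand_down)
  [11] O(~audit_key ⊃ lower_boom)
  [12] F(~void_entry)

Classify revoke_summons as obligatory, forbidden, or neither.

Premise 9 is O(archive_patent ⊃ revoke_summons), but O(archive_patent) is not derivable from the premises, so it does not yield O(revoke_summons).
No premise or chain of K-axiom applications forces O(revoke_summons), and none forces O(~revoke_summons). So revoke_summons is neither obligatory nor forbidden under these norms.

Neither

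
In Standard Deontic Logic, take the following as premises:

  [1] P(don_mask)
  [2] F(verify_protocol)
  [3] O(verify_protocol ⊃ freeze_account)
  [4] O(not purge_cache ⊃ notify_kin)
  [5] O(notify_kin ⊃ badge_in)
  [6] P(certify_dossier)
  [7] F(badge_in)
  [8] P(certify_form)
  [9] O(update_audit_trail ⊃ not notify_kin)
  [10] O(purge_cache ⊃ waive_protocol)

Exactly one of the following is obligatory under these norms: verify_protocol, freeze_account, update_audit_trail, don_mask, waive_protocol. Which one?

Premise 7, F(badge_in), is equivalent to O(not badge_in).
Premise 5 is O(notify_kin ⊃ badge_in); contrapositively O(not badge_in ⊃ not notify_kin). Since O(not badge_in) holds, K gives O(not notify_kin).
Premise 4 is O(not purge_cache ⊃ notify_kin); contrapositively O(not notify_kin ⊃ purge_cache). Since O(not notify_kin) holds, K gives O(purge_cache).
Applying K to premise 10 (O(purge_cache ⊃ waive_protocol)) and O(purge_cache) yields O(waive_protocol).
So O(waive_protocol) holds — waive_protocol is obligatory. None of the other listed options is made obligatory by any chain of premises.

waive_protocol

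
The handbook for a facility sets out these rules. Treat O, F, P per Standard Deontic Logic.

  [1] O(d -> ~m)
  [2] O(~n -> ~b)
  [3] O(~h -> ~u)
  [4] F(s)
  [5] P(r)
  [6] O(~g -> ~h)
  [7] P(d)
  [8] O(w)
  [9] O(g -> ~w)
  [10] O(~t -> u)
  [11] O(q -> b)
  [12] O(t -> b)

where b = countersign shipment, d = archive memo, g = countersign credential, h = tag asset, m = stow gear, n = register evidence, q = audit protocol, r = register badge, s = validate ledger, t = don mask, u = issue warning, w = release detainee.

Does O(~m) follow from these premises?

Premise 1 is O(d -> ~m), but O(d) is not derivable from the premises (the permission P(d) asserts only ~O(~d), not O(d)), so it does not yield O(~m).
No other premise forces O(~m). An ideal world satisfying every premise can still have ~m false, so O(~m) is not derivable.

No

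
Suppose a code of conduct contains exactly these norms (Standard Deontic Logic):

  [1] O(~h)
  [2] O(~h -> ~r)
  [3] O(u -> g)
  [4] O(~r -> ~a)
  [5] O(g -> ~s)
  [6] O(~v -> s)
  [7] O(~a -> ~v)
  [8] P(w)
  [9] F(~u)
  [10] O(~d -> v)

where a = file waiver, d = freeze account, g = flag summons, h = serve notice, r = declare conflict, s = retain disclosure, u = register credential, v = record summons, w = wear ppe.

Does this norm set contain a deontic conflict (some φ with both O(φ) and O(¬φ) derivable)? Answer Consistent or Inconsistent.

Inconsistent

Premise 9, F(~u), is equivalent to O(u).
From O(u) and premise 3, O(u -> g), we obtain O(g).
With premise 5, O(g -> ~s), the K-axiom yields O(~s).
Premise 6 is O(~v -> s); contrapositively O(~s -> v). Since O(~s) holds, K gives O(v).
Premise 7, O(~a -> ~v), contraposes to O(v -> a); with O(v) we get O(a).
Premise 4, O(~r -> ~a), contraposes to O(a -> r); with O(a) we get O(r).
Premise 2, O(~h -> ~r), contraposes to O(r -> h); with O(r) we get O(h).
Yet premise 1 states O(~h).
We now have both O(h) and O(~h) — h is simultaneously obligatory and forbidden, violating the D-axiom.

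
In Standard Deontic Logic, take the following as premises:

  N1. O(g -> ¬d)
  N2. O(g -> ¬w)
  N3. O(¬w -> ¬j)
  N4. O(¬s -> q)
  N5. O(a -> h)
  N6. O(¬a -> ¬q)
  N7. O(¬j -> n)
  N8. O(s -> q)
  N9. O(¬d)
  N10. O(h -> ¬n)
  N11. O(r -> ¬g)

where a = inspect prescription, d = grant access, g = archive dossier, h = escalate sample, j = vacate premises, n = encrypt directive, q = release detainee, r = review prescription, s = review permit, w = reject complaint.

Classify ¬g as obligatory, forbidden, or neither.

Obligatory

Premises 8 and 4 cover both cases: O(s -> q) and O(¬s -> q). Since s ∨ ¬s is a tautology, O(q) follows.
Premise 6, O(¬a -> ¬q), contraposes to O(q -> a); with O(q) we get O(a).
With premise 5, O(a -> h), the K-axiom yields O(h).
With premise 10, O(h -> ¬n), the K-axiom yields O(¬n).
Premise 7, O(¬j -> n), contraposes to O(¬n -> j); with O(¬n) we get O(j).
Premise 3 is O(¬w -> ¬j); contrapositively O(j -> w). Since O(j) holds, K gives O(w).
The contrapositive of premise 2 (O(g -> ¬w)) is O(w -> ¬g), and O(w) is already established, so O(¬g).
Premises 1, 9, 11 do not contribute to this derivation.
Hence ¬g is obligatory.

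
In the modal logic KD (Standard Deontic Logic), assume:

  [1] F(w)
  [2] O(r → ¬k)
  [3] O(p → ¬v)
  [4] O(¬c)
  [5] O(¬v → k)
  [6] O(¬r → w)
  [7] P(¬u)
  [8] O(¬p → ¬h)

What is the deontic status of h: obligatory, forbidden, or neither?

Premise 1, F(w), is equivalent to O(¬w).
Premise 6 is O(¬r → w); contrapositively O(¬w → r). Since O(¬w) holds, K gives O(r).
From O(r) and premise 2, O(r → ¬k), we obtain O(¬k).
Premise 5, O(¬v → k), contraposes to O(¬k → v); with O(¬k) we get O(v).
Premise 3, O(p → ¬v), contraposes to O(v → ¬p); with O(v) we get O(¬p).
With premise 8, O(¬p → ¬h), the K-axiom yields O(¬h).
Premises 4, 7 do not contribute to this derivation.
Thus O(¬h), which is F(h): h is forbidden.

Forbidden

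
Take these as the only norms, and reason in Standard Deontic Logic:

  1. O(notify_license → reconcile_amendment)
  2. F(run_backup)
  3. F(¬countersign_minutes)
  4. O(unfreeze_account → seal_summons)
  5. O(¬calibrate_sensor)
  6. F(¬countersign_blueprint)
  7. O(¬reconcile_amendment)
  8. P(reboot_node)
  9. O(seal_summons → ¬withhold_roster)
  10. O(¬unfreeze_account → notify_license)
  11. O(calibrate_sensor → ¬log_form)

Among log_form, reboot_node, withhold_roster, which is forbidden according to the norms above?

Premise 7 states O(¬reconcile_amendment) outright.
Premise 1, O(notify_license → reconcile_amendment), contraposes to O(¬reconcile_amendment → ¬notify_license); with O(¬reconcile_amendment) we get O(¬notify_license).
The contrapositive of premise 10 (O(¬unfreeze_account → notify_license)) is O(¬notify_license → unfreeze_account), and O(¬notify_license) is already established, so O(unfreeze_account).
Premise 4 is O(unfreeze_account → seal_summons); since O(unfreeze_account), deontic closure gives O(seal_summons).
Premise 9 is O(seal_summons → ¬withhold_roster); since O(seal_summons), deontic closure gives O(¬withhold_roster).
So O(¬withhold_roster) holds, i.e. withhold_roster is forbidden. None of the other listed options is forbidden under the premises.

withhold_roster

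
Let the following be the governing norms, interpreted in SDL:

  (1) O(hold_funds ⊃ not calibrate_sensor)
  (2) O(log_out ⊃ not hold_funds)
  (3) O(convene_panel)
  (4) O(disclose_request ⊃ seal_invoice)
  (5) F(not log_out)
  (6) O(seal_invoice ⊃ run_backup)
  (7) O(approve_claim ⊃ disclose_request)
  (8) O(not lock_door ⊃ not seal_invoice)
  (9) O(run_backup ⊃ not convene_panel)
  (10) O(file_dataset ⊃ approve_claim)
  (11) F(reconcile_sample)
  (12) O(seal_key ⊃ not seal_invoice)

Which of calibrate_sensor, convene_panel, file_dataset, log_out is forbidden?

file_dataset

From premise 3 we have O(convene_panel).
The contrapositive of premise 9 (O(run_backup ⊃ not convene_panel)) is O(convene_panel ⊃ not run_backup), and O(convene_panel) is already established, so O(not run_backup).
Premise 6, O(seal_invoice ⊃ run_backup), contraposes to O(not run_backup ⊃ not seal_invoice); with O(not run_backup) we get O(not seal_invoice).
The contrapositive of premise 4 (O(disclose_request ⊃ seal_invoice)) is O(not seal_invoice ⊃ not disclose_request), and O(not seal_invoice) is already established, so O(not disclose_request).
The contrapositive of premise 7 (O(approve_claim ⊃ disclose_request)) is O(not disclose_request ⊃ not approve_claim), and O(not disclose_request) is already established, so O(not approve_claim).
Premise 10, O(file_dataset ⊃ approve_claim), contraposes to O(not approve_claim ⊃ not file_dataset); with O(not approve_claim) we get O(not file_dataset).
So O(not file_dataset) holds, i.e. file_dataset is forbidden. None of the other listed options is forbidden under the premises.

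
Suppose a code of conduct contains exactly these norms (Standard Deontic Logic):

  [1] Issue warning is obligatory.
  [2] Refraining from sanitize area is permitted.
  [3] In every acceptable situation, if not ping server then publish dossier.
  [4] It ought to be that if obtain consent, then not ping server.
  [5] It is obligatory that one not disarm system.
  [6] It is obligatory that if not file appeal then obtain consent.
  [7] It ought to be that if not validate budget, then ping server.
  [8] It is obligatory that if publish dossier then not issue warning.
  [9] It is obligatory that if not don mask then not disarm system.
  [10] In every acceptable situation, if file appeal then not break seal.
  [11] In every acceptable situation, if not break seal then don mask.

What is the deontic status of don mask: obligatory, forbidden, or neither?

Obligatory

From premise 1 we have O(issue_warning).
Premise 8 is O(publish_dossier → ¬issue_warning); contrapositively O(issue_warning → ¬publish_dossier). Since O(issue_warning) holds, K gives O(¬publish_dossier).
The contrapositive of premise 3 (O(¬ping_server → publish_dossier)) is O(¬publish_dossier → ping_server), and O(¬publish_dossier) is already established, so O(ping_server).
Premise 4 is O(obtain_consent → ¬ping_server); contrapositively O(ping_server → ¬obtain_consent). Since O(ping_server) holds, K gives O(¬obtain_consent).
Premise 6 is O(¬file_appeal → obtain_consent); contrapositively O(¬obtain_consent → file_appeal). Since O(¬obtain_consent) holds, K gives O(file_appeal).
Applying K to premise 10 (O(file_appeal → ¬break_seal)) and O(file_appeal) yields O(¬break_seal).
With premise 11, O(¬break_seal → don_mask), the K-axiom yields O(don_mask).
Premises 2, 5, 7, 9 do not contribute to this derivation.
Hence don_mask is obligatory.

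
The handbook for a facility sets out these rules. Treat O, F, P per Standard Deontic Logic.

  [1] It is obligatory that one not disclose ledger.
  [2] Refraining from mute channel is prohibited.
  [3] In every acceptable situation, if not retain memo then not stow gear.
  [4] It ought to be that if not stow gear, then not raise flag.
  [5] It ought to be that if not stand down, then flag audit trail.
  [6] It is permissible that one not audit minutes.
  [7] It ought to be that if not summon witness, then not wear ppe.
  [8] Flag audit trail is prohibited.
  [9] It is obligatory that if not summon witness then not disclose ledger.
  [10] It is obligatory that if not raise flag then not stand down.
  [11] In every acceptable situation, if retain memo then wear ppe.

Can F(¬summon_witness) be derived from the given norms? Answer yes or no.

Yes

Premise 8 is F(flag_audit_trail), i.e. O(¬flag_audit_trail).
The contrapositive of premise 5 (O(¬stand_down → flag_audit_trail)) is O(¬flag_audit_trail → stand_down), and O(¬flag_audit_trail) is already established, so O(stand_down).
Premise 10, O(¬raise_flag → ¬stand_down), contraposes to O(stand_down → raise_flag); with O(stand_down) we get O(raise_flag).
Premise 4 is O(¬stow_gear → ¬raise_flag); contrapositively O(raise_flag → stow_gear). Since O(raise_flag) holds, K gives O(stow_gear).
The contrapositive of premise 3 (O(¬retain_memo → ¬stow_gear)) is O(stow_gear → retain_memo), and O(stow_gear) is already established, so O(retain_memo).
From O(retain_memo) and premise 11, O(retain_memo → wear_ppe), we obtain O(wear_ppe).
Premise 7 is O(¬summon_witness → ¬wear_ppe); contrapositively O(wear_ppe → summon_witness). Since O(wear_ppe) holds, K gives O(summon_witness).
Premises 1, 2, 6, 9 do not contribute to this derivation.
So O(summon_witness) holds, i.e. F(¬summon_witness). The claim follows.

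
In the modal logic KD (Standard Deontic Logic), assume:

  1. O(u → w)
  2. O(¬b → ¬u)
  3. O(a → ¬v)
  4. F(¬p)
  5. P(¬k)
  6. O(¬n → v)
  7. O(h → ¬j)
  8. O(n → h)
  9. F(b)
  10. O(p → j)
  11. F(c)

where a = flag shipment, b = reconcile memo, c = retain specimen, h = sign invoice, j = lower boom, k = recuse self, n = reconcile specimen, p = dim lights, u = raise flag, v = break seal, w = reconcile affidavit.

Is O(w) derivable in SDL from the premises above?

Premise 1 is O(u → w), but O(u) is not derivable from the premises, so it does not yield O(w).
No other premise forces O(w). An ideal world satisfying every premise can still have w false, so O(w) is not derivable.

No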